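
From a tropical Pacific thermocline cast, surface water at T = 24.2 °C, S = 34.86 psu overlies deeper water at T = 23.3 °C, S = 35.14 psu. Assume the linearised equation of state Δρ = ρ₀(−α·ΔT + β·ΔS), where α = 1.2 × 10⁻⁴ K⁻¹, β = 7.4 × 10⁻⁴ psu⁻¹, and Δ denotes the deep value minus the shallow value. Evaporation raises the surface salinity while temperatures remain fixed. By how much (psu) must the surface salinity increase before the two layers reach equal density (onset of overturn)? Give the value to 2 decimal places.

0.43 psu

Neutral buoyancy requires −α(T_deep − T_surf) + β(S_deep − S_surf′) = 0.
S_surf′ = S_deep − (α/β)·ΔT = 35.14 − (1.2 × 10⁻⁴/7.4 × 10⁻⁴)·(-0.9) = 35.2859 psu.
Increase required: 35.2859 − 34.86 = 0.4259 psu.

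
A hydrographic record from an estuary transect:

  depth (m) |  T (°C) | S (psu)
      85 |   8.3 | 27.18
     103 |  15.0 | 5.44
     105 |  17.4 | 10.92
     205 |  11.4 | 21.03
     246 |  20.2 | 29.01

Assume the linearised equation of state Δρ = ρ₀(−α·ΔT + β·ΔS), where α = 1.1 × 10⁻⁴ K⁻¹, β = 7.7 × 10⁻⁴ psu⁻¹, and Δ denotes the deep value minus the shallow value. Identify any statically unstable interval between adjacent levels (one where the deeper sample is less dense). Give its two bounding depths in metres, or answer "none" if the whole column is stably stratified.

85–103 m

Evaluate Δρ/ρ₀ = −αΔT + βΔS across each adjacent pair:
  85–103 m: −αΔT+βΔS = −(1.1 × 10⁻⁴)(+6.7)+(7.7 × 10⁻⁴)(-21.74) = -0.017 → UNSTABLE
  103–105 m: −αΔT+βΔS = −(1.1 × 10⁻⁴)(+2.4)+(7.7 × 10⁻⁴)(+5.48) = 4.0 × 10⁻³ → stable
  105–205 m: −αΔT+βΔS = −(1.1 × 10⁻⁴)(-6.0)+(7.7 × 10⁻⁴)(+10.11) = 8.4 × 10⁻³ → stable
  205–246 m: −αΔT+βΔS = −(1.1 × 10⁻⁴)(+8.8)+(7.7 × 10⁻⁴)(+7.98) = 5.2 × 10⁻³ → stable
The 85–103 m interval has Δρ < 0: lighter water underlies denser water.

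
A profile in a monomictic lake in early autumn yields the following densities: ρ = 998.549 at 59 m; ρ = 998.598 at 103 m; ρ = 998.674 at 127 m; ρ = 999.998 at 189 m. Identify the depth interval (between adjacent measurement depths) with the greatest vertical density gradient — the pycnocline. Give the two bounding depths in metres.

127–189 m

Compute the density gradient over each adjacent pair:
  59–103 m: Δρ/Δz = 0.049/44 = 1.1 × 10⁻³ kg m⁻⁴
  103–127 m: Δρ/Δz = 0.076/24 = 3.2 × 10⁻³ kg m⁻⁴
  127–189 m: Δρ/Δz = 1.324/62 = 0.021 kg m⁻⁴
The largest gradient is in the 127–189 m interval — the pycnocline.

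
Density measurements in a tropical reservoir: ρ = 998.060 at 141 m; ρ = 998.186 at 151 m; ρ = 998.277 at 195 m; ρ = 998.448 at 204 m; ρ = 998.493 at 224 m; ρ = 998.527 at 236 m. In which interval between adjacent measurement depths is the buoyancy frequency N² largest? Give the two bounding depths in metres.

Compute the density gradient over each adjacent pair:
  141–151 m: Δρ/Δz = 0.126/10 = 0.013 kg m⁻⁴
  151–195 m: Δρ/Δz = 0.091/44 = 2.1 × 10⁻³ kg m⁻⁴
  195–204 m: Δρ/Δz = 0.171/9 = 0.019 kg m⁻⁴
  204–224 m: Δρ/Δz = 0.045/20 = 2.2 × 10⁻³ kg m⁻⁴
  224–236 m: Δρ/Δz = 0.034/12 = 2.8 × 10⁻³ kg m⁻⁴
The largest gradient is in the 195–204 m interval — the pycnocline.

195–204 m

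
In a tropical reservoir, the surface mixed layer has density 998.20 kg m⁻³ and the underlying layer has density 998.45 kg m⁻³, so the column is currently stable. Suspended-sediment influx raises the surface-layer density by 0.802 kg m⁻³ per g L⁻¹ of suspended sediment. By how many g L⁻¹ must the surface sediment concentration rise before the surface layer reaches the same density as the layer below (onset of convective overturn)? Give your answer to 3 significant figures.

Density deficit of the surface layer: 998.45 − 998.20 = 0.25 kg m⁻³.
Required change = 0.25 / 0.802 = 0.312 g L⁻¹.

0.312 g L⁻¹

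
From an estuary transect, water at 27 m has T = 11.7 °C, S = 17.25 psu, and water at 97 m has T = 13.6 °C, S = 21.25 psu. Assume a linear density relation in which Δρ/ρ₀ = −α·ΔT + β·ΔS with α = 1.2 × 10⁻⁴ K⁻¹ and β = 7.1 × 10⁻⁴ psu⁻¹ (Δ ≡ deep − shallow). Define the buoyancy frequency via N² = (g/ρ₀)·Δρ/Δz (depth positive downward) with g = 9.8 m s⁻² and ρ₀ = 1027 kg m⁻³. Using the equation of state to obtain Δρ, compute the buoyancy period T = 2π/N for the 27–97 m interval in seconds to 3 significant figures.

ΔT = +1.9 K, ΔS = +4.00 psu (deep − shallow).
Δρ/ρ₀ = −αΔT + βΔS = -2.28 × 10⁻⁴ + 2.84 × 10⁻³ = 2.612 × 10⁻³, so Δρ ≈ 2.683 kg m⁻³.
N² = (g/ρ₀)·Δρ/Δz = g·(Δρ/ρ₀)/Δz = 9.8 × 2.612 × 10⁻³ / 70 = 3.6568 × 10⁻⁴ s⁻².
N = √(3.6568 × 10⁻⁴) = 0.019123 rad s⁻¹ → T = 2π/N = 328.57 s ≈ 329 s.

329 s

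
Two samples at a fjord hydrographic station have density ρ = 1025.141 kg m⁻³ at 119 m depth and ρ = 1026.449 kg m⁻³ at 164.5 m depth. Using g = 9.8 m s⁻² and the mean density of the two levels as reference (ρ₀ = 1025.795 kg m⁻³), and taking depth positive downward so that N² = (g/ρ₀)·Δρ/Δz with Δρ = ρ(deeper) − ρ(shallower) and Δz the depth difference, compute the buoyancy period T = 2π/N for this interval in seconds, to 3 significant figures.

Δρ = 1026.449 − 1025.141 = 1.308 kg m⁻³ over Δz = 164.5 − 119 = 45.5 m.
N² = (9.8/1025.795) × (1.308/45.5) = 2.7464 × 10⁻⁴ s⁻².
N = √(2.7464 × 10⁻⁴) = 0.016572 rad s⁻¹, so T = 2π/N = 379.14 s ≈ 379 s.
N² > 0, so the interval is statically stable.

379 s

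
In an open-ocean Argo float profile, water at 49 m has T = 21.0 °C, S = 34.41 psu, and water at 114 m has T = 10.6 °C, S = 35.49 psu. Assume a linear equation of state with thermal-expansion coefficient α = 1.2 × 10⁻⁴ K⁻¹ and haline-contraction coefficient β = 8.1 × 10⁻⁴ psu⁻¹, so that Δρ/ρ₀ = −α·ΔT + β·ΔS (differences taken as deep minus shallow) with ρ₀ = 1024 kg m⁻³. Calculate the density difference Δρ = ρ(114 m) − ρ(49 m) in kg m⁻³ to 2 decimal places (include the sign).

+2.17 kg m⁻³

ΔT = -10.4 K, ΔS = +1.08 psu (deep − shallow).
Δρ/ρ₀ = −(1.2 × 10⁻⁴)(-10.4) + (8.1 × 10⁻⁴)(+1.08) = 2.1228 × 10⁻³.
Δρ = 1024 × (2.1228 × 10⁻³) = +2.17 kg m⁻³.
Positive Δρ: denser below, stable.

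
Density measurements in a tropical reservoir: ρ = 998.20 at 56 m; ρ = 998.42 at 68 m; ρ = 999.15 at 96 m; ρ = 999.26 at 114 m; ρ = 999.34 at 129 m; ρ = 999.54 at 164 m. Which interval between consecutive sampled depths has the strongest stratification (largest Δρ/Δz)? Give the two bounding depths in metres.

68–96 m

Compute the density gradient over each adjacent pair:
  56–68 m: Δρ/Δz = 0.22/12 = 0.018 kg m⁻⁴
  68–96 m: Δρ/Δz = 0.73/28 = 0.026 kg m⁻⁴
  96–114 m: Δρ/Δz = 0.11/18 = 6.1 × 10⁻³ kg m⁻⁴
  114–129 m: Δρ/Δz = 0.08/15 = 5.3 × 10⁻³ kg m⁻⁴
  129–164 m: Δρ/Δz = 0.20/35 = 5.7 × 10⁻³ kg m⁻⁴
The largest gradient is in the 68–96 m interval — the pycnocline.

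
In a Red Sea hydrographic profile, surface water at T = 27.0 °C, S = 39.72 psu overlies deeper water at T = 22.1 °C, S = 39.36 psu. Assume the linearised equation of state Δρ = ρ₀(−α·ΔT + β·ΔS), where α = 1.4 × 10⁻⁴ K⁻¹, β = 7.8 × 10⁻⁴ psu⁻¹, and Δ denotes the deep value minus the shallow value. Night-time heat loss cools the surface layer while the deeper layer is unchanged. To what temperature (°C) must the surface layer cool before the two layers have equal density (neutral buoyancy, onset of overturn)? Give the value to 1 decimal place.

Neutral buoyancy requires Δρ = 0, i.e. −α(T_deep − T_surf′) + β(S_deep − S_surf) = 0.
T_surf′ = T_deep − (β/α)·ΔS = 22.1 − (7.8 × 10⁻⁴/1.4 × 10⁻⁴)·(-0.36) = 24.106 °C.
Cooling required: 27.0 − (24.106) = 2.894 °C.

24.1 °C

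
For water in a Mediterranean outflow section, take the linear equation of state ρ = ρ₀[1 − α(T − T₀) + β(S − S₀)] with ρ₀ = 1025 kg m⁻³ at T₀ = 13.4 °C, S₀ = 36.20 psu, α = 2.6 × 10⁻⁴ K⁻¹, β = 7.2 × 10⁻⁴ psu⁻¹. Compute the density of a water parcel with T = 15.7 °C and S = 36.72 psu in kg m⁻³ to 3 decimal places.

1024.771 kg m⁻³

T − T₀ = +2.3 K, S − S₀ = +0.52 psu.
Bracket = 1 − α·(+2.3) + β·(+0.52) = 1 + (-2.236 × 10⁻⁴) = 0.9997764.
ρ = 1025 × 0.9997764 = 1024.771 kg m⁻³.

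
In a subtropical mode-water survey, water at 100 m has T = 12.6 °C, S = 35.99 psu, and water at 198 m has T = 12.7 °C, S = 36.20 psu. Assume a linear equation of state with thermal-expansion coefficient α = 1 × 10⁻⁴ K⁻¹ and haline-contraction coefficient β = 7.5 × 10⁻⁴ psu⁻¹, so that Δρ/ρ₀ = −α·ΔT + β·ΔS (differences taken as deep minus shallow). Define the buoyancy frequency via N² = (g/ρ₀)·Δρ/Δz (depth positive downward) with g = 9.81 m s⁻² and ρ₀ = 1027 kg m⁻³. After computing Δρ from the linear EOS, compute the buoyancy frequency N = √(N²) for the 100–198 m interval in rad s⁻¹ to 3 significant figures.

3.84 × 10⁻³ rad s⁻¹

ΔT = +0.1 K, ΔS = +0.21 psu (deep − shallow).
Δρ/ρ₀ = −αΔT + βΔS = -1.00 × 10⁻⁵ + 1.575 × 10⁻⁴ = 1.475 × 10⁻⁴, so Δρ ≈ 0.1515 kg m⁻³.
N² = (g/ρ₀)·Δρ/Δz = g·(Δρ/ρ₀)/Δz = 9.81 × 1.475 × 10⁻⁴ / 98 = 1.4765 × 10⁻⁵ s⁻².
N = √(1.4765 × 10⁻⁵) = 3.8425 × 10⁻³ rad s⁻¹ ≈ 3.84 × 10⁻³ rad s⁻¹.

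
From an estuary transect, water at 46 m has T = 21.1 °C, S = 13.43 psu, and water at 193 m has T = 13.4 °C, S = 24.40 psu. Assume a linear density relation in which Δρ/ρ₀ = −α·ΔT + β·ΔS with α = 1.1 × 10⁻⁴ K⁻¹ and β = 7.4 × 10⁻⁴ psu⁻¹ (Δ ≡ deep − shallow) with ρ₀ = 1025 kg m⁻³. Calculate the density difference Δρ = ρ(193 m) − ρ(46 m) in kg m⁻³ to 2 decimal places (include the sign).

ΔT = -7.7 K, ΔS = +10.97 psu (deep − shallow).
Δρ/ρ₀ = −(1.1 × 10⁻⁴)(-7.7) + (7.4 × 10⁻⁴)(+10.97) = 8.9648 × 10⁻³.
Δρ = 1025 × (8.9648 × 10⁻³) = +9.19 kg m⁻³.
Positive Δρ: denser below, stable.

+9.19 kg m⁻³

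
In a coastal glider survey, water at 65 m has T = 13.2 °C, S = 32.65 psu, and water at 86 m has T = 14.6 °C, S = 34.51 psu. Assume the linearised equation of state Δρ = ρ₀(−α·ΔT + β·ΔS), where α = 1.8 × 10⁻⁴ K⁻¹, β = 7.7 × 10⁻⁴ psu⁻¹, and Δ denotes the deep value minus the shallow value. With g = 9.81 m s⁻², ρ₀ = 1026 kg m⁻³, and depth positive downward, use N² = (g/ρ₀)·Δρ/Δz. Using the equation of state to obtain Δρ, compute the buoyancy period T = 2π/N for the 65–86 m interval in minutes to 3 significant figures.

4.46 min

ΔT = +1.4 K, ΔS = +1.86 psu (deep − shallow).
Δρ/ρ₀ = −αΔT + βΔS = -2.52 × 10⁻⁴ + 1.4322 × 10⁻³ = 1.1802 × 10⁻³, so Δρ ≈ 1.211 kg m⁻³.
N² = (g/ρ₀)·Δρ/Δz = g·(Δρ/ρ₀)/Δz = 9.81 × 1.1802 × 10⁻³ / 21 = 5.5132 × 10⁻⁴ s⁻².
N = √(5.5132 × 10⁻⁴) = 0.023480 rad s⁻¹ → T = 2π/N = 267.60 s = 4.4600 min ≈ 4.46 min.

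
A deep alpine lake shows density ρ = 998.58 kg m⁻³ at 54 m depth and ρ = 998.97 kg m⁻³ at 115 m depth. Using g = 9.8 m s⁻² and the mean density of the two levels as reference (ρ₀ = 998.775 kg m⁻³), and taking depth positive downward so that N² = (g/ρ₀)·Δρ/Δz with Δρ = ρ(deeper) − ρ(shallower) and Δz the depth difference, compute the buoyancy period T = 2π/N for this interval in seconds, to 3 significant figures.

Δρ = 998.97 − 998.58 = 0.39 kg m⁻³ over Δz = 115 − 54 = 61 m.
N² = (9.8/998.775) × (0.39/61) = 6.2733 × 10⁻⁵ s⁻².
N = √(6.2733 × 10⁻⁵) = 7.9204 × 10⁻³ rad s⁻¹, so T = 2π/N = 793.29 s ≈ 793 s.

793 s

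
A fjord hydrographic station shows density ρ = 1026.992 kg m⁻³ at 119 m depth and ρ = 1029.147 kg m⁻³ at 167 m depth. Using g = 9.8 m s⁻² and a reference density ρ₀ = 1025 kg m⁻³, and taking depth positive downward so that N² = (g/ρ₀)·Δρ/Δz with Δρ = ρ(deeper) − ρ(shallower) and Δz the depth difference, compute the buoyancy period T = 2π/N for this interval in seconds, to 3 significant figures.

303 s

Δρ = 1029.147 − 1026.992 = 2.155 kg m⁻³ over Δz = 167 − 119 = 48 m.
N² = (9.8/1025) × (2.155/48) = 4.2925 × 10⁻⁴ s⁻².
N = √(4.2925 × 10⁻⁴) = 0.020718 rad s⁻¹, so T = 2π/N = 303.27 s ≈ 303 s.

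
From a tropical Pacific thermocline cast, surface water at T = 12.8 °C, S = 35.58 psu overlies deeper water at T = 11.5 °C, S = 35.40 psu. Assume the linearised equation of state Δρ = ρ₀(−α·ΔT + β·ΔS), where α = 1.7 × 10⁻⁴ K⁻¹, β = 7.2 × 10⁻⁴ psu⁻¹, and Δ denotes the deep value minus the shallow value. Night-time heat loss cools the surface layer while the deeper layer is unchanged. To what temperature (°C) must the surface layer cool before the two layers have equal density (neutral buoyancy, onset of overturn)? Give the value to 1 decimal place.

Neutral buoyancy requires Δρ = 0, i.e. −α(T_deep − T_surf′) + β(S_deep − S_surf) = 0.
T_surf′ = T_deep − (β/α)·ΔS = 11.5 − (7.2 × 10⁻⁴/1.7 × 10⁻⁴)·(-0.18) = 12.262 °C.
Cooling required: 12.8 − (12.262) = 0.538 °C.

12.3 °C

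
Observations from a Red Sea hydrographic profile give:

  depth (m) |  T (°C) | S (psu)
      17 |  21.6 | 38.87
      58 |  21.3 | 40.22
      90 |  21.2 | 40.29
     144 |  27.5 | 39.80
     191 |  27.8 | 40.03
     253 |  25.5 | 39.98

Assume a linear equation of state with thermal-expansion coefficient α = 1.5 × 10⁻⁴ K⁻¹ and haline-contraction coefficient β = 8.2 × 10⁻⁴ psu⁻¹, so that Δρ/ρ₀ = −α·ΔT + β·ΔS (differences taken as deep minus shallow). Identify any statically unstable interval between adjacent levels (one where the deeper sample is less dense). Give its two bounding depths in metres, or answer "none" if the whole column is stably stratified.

Evaluate Δρ/ρ₀ = −αΔT + βΔS across each adjacent pair:
  17–58 m: −αΔT+βΔS = −(1.5 × 10⁻⁴)(-0.3)+(8.2 × 10⁻⁴)(+1.35) = 1.2 × 10⁻³ → stable
  58–90 m: −αΔT+βΔS = −(1.5 × 10⁻⁴)(-0.1)+(8.2 × 10⁻⁴)(+0.07) = 7.2 × 10⁻⁵ → stable
  90–144 m: −αΔT+βΔS = −(1.5 × 10⁻⁴)(+6.3)+(8.2 × 10⁻⁴)(-0.49) = -1.3 × 10⁻³ → UNSTABLE
  144–191 m: −αΔT+βΔS = −(1.5 × 10⁻⁴)(+0.3)+(8.2 × 10⁻⁴)(+0.23) = 1.4 × 10⁻⁴ → stable
  191–253 m: −αΔT+βΔS = −(1.5 × 10⁻⁴)(-2.3)+(8.2 × 10⁻⁴)(-0.05) = 3.0 × 10⁻⁴ → stable
The 90–144 m interval has Δρ < 0: lighter water underlies denser water.

90–144 m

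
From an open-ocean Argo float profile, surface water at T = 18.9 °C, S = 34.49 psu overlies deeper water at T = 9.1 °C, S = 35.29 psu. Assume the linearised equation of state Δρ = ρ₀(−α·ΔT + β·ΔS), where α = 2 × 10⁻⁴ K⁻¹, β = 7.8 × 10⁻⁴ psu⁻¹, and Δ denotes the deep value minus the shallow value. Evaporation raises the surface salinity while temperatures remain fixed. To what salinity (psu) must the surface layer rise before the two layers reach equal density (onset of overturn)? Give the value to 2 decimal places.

Neutral buoyancy requires −α(T_deep − T_surf) + β(S_deep − S_surf′) = 0.
S_surf′ = S_deep − (α/β)·ΔT = 35.29 − (2 × 10⁻⁴/7.8 × 10⁻⁴)·(-9.8) = 37.8028 psu.
Increase required: 37.8028 − 34.49 = 3.3128 psu.

37.80 psu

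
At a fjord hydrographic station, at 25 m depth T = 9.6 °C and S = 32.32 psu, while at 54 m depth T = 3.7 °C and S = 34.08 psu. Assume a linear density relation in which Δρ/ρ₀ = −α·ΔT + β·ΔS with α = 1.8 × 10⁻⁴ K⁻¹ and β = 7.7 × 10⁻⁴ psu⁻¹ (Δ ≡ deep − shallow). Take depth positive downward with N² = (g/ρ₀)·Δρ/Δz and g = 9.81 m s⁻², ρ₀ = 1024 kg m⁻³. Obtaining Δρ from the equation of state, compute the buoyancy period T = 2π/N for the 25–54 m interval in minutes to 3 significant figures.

ΔT = -5.9 K, ΔS = +1.76 psu (deep − shallow).
Δρ/ρ₀ = −αΔT + βΔS = 1.062 × 10⁻³ + 1.3552 × 10⁻³ = 2.4172 × 10⁻³, so Δρ ≈ 2.475 kg m⁻³.
N² = (g/ρ₀)·Δρ/Δz = g·(Δρ/ρ₀)/Δz = 9.81 × 2.4172 × 10⁻³ / 29 = 8.1768 × 10⁻⁴ s⁻².
N = √(8.1768 × 10⁻⁴) = 0.028595 rad s⁻¹ → T = 2π/N = 219.73 s = 3.6622 min ≈ 3.66 min.

3.66 min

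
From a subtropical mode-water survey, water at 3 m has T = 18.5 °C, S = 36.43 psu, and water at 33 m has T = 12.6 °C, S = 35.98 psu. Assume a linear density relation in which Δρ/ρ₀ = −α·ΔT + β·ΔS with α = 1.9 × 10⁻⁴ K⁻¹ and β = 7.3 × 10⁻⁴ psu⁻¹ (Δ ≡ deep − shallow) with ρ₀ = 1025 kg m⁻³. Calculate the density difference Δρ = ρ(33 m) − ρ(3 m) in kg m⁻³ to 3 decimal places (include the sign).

ΔT = -5.9 K, ΔS = -0.45 psu (deep − shallow).
Δρ/ρ₀ = −(1.9 × 10⁻⁴)(-5.9) + (7.3 × 10⁻⁴)(-0.45) = 7.925 × 10⁻⁴.
Δρ = 1025 × (7.925 × 10⁻⁴) = +0.812 kg m⁻³.
Positive Δρ: denser below, stable.

+0.812 kg m⁻³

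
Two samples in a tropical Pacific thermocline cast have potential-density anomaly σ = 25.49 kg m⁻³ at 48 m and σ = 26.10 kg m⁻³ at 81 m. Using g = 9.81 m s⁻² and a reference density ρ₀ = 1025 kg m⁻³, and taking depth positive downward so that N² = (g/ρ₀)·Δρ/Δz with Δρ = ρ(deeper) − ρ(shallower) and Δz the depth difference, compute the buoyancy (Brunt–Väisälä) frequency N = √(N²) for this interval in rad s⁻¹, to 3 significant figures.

0.0133 rad s⁻¹

Δρ = 1026.10 − 1025.49 = 0.61 kg m⁻³ over Δz = 81 − 48 = 33 m.
N² = (9.81/1025) × (0.61/33) = 1.7691 × 10⁻⁴ s⁻².
N = √(1.7691 × 10⁻⁴) = 0.013301 rad s⁻¹ ≈ 0.0133 rad s⁻¹.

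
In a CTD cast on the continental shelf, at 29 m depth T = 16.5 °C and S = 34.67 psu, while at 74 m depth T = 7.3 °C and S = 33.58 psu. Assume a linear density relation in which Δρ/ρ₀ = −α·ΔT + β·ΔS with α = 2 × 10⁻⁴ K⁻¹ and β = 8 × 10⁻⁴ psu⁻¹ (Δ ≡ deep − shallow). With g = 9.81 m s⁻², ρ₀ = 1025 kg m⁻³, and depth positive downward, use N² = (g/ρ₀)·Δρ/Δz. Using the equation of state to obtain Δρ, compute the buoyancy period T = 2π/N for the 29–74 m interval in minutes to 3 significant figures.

7.21 min

ΔT = -9.2 K, ΔS = -1.09 psu (deep − shallow).
Δρ/ρ₀ = −αΔT + βΔS = 1.84 × 10⁻³ − 8.72 × 10⁻⁴ = 9.68 × 10⁻⁴, so Δρ ≈ 0.9922 kg m⁻³.
N² = (g/ρ₀)·Δρ/Δz = g·(Δρ/ρ₀)/Δz = 9.81 × 9.68 × 10⁻⁴ / 45 = 2.1102 × 10⁻⁴ s⁻².
N = √(2.1102 × 10⁻⁴) = 0.014527 rad s⁻¹ → T = 2π/N = 432.52 s = 7.2087 min ≈ 7.21 min.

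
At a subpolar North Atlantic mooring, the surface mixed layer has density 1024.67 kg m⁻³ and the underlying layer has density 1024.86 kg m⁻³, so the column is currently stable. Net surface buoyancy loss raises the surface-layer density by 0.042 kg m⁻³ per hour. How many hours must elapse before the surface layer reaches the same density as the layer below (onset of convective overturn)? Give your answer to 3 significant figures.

Density deficit of the surface layer: 1024.86 − 1024.67 = 0.19 kg m⁻³.
Required change = 0.19 / 0.042 = 4.52 hours.

4.52 hours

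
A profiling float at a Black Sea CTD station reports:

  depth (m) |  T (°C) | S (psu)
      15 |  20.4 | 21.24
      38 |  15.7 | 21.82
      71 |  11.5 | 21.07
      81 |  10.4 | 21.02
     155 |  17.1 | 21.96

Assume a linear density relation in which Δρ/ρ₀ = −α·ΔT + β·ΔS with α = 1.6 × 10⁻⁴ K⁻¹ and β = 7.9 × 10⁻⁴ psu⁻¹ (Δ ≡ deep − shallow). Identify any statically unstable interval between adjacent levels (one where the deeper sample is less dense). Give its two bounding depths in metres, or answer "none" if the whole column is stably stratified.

81–155 m

Evaluate Δρ/ρ₀ = −αΔT + βΔS across each adjacent pair:
  15–38 m: −αΔT+βΔS = −(1.6 × 10⁻⁴)(-4.7)+(7.9 × 10⁻⁴)(+0.58) = 1.2 × 10⁻³ → stable
  38–71 m: −αΔT+βΔS = −(1.6 × 10⁻⁴)(-4.2)+(7.9 × 10⁻⁴)(-0.75) = 8.0 × 10⁻⁵ → stable
  71–81 m: −αΔT+βΔS = −(1.6 × 10⁻⁴)(-1.1)+(7.9 × 10⁻⁴)(-0.05) = 1.4 × 10⁻⁴ → stable
  81–155 m: −αΔT+βΔS = −(1.6 × 10⁻⁴)(+6.7)+(7.9 × 10⁻⁴)(+0.94) = -3.3 × 10⁻⁴ → UNSTABLE
The 81–155 m interval has Δρ < 0: lighter water underlies denser water.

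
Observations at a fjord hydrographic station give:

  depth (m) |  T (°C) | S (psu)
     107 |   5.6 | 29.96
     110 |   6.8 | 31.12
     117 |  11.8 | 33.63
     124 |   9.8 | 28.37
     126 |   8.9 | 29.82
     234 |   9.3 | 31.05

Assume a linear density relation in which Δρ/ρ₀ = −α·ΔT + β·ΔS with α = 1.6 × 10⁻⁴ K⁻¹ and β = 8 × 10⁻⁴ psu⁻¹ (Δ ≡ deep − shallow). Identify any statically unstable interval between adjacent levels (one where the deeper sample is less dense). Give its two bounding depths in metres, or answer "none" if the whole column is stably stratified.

117–124 m

Evaluate Δρ/ρ₀ = −αΔT + βΔS across each adjacent pair:
  107–110 m: −αΔT+βΔS = −(1.6 × 10⁻⁴)(+1.2)+(8 × 10⁻⁴)(+1.16) = 7.4 × 10⁻⁴ → stable
  110–117 m: −αΔT+βΔS = −(1.6 × 10⁻⁴)(+5.0)+(8 × 10⁻⁴)(+2.51) = 1.2 × 10⁻³ → stable
  117–124 m: −αΔT+βΔS = −(1.6 × 10⁻⁴)(-2.0)+(8 × 10⁻⁴)(-5.26) = -3.9 × 10⁻³ → UNSTABLE
  124–126 m: −αΔT+βΔS = −(1.6 × 10⁻⁴)(-0.9)+(8 × 10⁻⁴)(+1.45) = 1.3 × 10⁻³ → stable
  126–234 m: −αΔT+βΔS = −(1.6 × 10⁻⁴)(+0.4)+(8 × 10⁻⁴)(+1.23) = 9.2 × 10⁻⁴ → stable
The 117–124 m interval has Δρ < 0: lighter water underlies denser water.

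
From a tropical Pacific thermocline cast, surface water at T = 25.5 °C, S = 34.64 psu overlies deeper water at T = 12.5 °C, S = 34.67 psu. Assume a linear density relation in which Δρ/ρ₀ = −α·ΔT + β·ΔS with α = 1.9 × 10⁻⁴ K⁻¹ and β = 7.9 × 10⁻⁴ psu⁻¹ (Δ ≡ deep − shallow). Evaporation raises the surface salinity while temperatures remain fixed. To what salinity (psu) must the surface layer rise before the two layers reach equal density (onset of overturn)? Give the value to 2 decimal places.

37.80 psu

Neutral buoyancy requires −α(T_deep − T_surf) + β(S_deep − S_surf′) = 0.
S_surf′ = S_deep − (α/β)·ΔT = 34.67 − (1.9 × 10⁻⁴/7.9 × 10⁻⁴)·(-13.0) = 37.7966 psu.
Increase required: 37.7966 − 34.64 = 3.1566 psu.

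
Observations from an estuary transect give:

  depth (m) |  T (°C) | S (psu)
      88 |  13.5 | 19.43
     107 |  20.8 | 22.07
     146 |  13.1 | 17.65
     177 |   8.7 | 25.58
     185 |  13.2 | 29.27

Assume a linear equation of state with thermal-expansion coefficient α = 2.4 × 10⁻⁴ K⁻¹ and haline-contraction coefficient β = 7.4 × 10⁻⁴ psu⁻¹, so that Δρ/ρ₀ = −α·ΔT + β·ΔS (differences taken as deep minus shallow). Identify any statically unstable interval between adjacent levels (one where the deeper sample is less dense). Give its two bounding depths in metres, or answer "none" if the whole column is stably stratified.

Evaluate Δρ/ρ₀ = −αΔT + βΔS across each adjacent pair:
  88–107 m: −αΔT+βΔS = −(2.4 × 10⁻⁴)(+7.3)+(7.4 × 10⁻⁴)(+2.64) = 2.0 × 10⁻⁴ → stable
  107–146 m: −αΔT+βΔS = −(2.4 × 10⁻⁴)(-7.7)+(7.4 × 10⁻⁴)(-4.42) = -1.4 × 10⁻³ → UNSTABLE
  146–177 m: −αΔT+βΔS = −(2.4 × 10⁻⁴)(-4.4)+(7.4 × 10⁻⁴)(+7.93) = 6.9 × 10⁻³ → stable
  177–185 m: −αΔT+βΔS = −(2.4 × 10⁻⁴)(+4.5)+(7.4 × 10⁻⁴)(+3.69) = 1.7 × 10⁻³ → stable
The 107–146 m interval has Δρ < 0: lighter water underlies denser water.

107–146 m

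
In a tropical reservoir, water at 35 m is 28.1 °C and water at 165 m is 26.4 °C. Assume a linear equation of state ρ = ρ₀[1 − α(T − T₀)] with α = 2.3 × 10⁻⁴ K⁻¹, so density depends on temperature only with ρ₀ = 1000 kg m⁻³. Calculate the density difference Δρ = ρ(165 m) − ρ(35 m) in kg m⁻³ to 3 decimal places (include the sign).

+0.391 kg m⁻³

ΔT = -1.7 K, Δρ/ρ₀ = −αΔT = 3.91 × 10⁻⁴.
Δρ = 1000 × (3.91 × 10⁻⁴) = +0.391 kg m⁻³.
Positive Δρ: denser below, stable.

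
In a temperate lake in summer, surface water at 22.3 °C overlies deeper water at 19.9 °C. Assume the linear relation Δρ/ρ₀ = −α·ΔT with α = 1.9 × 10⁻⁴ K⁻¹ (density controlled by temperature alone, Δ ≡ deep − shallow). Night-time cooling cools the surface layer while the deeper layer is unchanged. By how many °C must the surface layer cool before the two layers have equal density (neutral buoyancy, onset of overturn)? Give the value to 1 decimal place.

2.4 °C

With temperature the only control, equal density requires T_surf′ = T_deep.
T_surf′ = 19.9 °C.
Cooling required: 22.3 − 19.9 = 2.4 °C.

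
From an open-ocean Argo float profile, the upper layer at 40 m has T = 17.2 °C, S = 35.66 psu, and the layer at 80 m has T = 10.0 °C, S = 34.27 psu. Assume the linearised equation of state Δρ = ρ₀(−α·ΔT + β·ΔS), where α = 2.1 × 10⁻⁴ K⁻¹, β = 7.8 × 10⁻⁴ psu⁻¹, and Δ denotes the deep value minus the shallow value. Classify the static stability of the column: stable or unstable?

ΔT = 10.0 − 17.2 = -7.2 K and ΔS = 34.27 − 35.66 = -1.39 psu (deep − shallow).
−αΔT = 1.512 × 10⁻³; βΔS = -1.0842 × 10⁻³; sum Δρ/ρ₀ = 4.278 × 10⁻⁴.
Δρ/ρ₀ > 0, so Δρ > 0: deeper water is denser → statically stable.

stable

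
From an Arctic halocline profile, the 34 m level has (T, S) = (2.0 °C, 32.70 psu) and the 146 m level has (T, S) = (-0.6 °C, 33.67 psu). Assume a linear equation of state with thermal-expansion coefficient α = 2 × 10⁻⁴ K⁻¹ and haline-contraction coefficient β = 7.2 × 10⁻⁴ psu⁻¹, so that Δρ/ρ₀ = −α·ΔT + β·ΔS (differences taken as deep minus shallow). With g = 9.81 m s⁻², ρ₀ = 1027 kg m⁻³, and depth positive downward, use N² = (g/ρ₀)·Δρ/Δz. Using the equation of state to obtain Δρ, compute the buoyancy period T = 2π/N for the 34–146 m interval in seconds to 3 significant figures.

ΔT = -2.6 K, ΔS = +0.97 psu (deep − shallow).
Δρ/ρ₀ = −αΔT + βΔS = 5.20 × 10⁻⁴ + 6.984 × 10⁻⁴ = 1.2184 × 10⁻³, so Δρ ≈ 1.251 kg m⁻³.
N² = (g/ρ₀)·Δρ/Δz = g·(Δρ/ρ₀)/Δz = 9.81 × 1.2184 × 10⁻³ / 112 = 1.0672 × 10⁻⁴ s⁻².
N = √(1.0672 × 10⁻⁴) = 0.010331 rad s⁻¹ → T = 2π/N = 608.19 s ≈ 608 s.

608 s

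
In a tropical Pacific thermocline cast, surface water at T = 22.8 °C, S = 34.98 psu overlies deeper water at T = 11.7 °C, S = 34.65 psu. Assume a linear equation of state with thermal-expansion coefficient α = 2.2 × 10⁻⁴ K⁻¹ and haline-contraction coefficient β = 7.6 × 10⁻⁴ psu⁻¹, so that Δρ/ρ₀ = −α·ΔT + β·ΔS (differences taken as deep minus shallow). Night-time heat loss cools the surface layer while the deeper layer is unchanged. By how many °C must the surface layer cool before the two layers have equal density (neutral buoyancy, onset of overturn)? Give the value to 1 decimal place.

Neutral buoyancy requires Δρ = 0, i.e. −α(T_deep − T_surf′) + β(S_deep − S_surf) = 0.
T_surf′ = T_deep − (β/α)·ΔS = 11.7 − (7.6 × 10⁻⁴/2.2 × 10⁻⁴)·(-0.33) = 12.840 °C.
Cooling required: 22.8 − (12.840) = 9.960 °C.

10.0 °C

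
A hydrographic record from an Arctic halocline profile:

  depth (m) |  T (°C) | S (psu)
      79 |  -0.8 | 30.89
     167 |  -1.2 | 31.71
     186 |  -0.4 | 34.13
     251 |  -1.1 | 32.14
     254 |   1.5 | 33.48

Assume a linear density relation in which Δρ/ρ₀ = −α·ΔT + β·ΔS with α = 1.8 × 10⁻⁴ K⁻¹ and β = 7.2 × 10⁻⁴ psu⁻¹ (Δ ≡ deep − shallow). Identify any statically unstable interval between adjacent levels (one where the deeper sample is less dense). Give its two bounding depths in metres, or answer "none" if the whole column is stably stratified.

Evaluate Δρ/ρ₀ = −αΔT + βΔS across each adjacent pair:
  79–167 m: −αΔT+βΔS = −(1.8 × 10⁻⁴)(-0.4)+(7.2 × 10⁻⁴)(+0.82) = 6.6 × 10⁻⁴ → stable
  167–186 m: −αΔT+βΔS = −(1.8 × 10⁻⁴)(+0.8)+(7.2 × 10⁻⁴)(+2.42) = 1.6 × 10⁻³ → stable
  186–251 m: −αΔT+βΔS = −(1.8 × 10⁻⁴)(-0.7)+(7.2 × 10⁻⁴)(-1.99) = -1.3 × 10⁻³ → UNSTABLE
  251–254 m: −αΔT+βΔS = −(1.8 × 10⁻⁴)(+2.6)+(7.2 × 10⁻⁴)(+1.34) = 5.0 × 10⁻⁴ → stable
The 186–251 m interval has Δρ < 0: lighter water underlies denser water.

186–251 m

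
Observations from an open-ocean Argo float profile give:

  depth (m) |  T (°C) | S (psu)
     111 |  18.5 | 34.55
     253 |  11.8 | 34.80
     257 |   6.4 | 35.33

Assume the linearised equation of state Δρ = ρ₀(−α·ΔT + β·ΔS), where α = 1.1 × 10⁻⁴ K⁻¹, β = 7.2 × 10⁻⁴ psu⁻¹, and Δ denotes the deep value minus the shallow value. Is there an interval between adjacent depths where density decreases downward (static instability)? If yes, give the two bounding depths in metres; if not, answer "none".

Evaluate Δρ/ρ₀ = −αΔT + βΔS across each adjacent pair:
  111–253 m: −αΔT+βΔS = −(1.1 × 10⁻⁴)(-6.7)+(7.2 × 10⁻⁴)(+0.25) = 9.2 × 10⁻⁴ → stable
  253–257 m: −αΔT+βΔS = −(1.1 × 10⁻⁴)(-5.4)+(7.2 × 10⁻⁴)(+0.53) = 9.8 × 10⁻⁴ → stable
Every interval has Δρ > 0: the column is stably stratified throughout.

none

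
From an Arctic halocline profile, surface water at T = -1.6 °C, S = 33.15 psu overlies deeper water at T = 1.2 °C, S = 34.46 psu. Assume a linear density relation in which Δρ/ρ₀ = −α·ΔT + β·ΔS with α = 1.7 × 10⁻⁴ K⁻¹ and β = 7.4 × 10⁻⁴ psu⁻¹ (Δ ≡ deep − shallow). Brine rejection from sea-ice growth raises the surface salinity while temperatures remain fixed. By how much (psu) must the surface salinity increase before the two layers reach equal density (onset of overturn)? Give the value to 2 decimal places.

0.67 psu

Neutral buoyancy requires −α(T_deep − T_surf) + β(S_deep − S_surf′) = 0.
S_surf′ = S_deep − (α/β)·ΔT = 34.46 − (1.7 × 10⁻⁴/7.4 × 10⁻⁴)·(+2.8) = 33.8168 psu.
Increase required: 33.8168 − 33.15 = 0.6668 psu.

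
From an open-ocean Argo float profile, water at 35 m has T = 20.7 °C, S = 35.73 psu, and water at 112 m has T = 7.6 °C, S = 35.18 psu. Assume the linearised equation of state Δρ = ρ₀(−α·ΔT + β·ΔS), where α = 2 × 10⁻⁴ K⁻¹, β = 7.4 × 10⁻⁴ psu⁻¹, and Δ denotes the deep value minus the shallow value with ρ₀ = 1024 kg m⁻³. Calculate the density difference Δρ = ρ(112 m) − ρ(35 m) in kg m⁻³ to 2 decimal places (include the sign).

+2.27 kg m⁻³

ΔT = -13.1 K, ΔS = -0.55 psu (deep − shallow).
Δρ/ρ₀ = −(2 × 10⁻⁴)(-13.1) + (7.4 × 10⁻⁴)(-0.55) = 2.213 × 10⁻³.
Δρ = 1024 × (2.213 × 10⁻³) = +2.27 kg m⁻³.
Positive Δρ: denser below, stable.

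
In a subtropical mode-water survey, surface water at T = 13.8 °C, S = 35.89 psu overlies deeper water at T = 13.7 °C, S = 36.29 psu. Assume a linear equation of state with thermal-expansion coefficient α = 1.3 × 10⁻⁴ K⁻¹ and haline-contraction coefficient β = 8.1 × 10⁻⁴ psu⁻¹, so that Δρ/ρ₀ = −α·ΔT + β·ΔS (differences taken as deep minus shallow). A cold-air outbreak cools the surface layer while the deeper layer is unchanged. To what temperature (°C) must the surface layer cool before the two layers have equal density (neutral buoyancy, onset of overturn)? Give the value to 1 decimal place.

Neutral buoyancy requires Δρ = 0, i.e. −α(T_deep − T_surf′) + β(S_deep − S_surf) = 0.
T_surf′ = T_deep − (β/α)·ΔS = 13.7 − (8.1 × 10⁻⁴/1.3 × 10⁻⁴)·(+0.40) = 11.208 °C.
Cooling required: 13.8 − (11.208) = 2.592 °C.

11.2 °C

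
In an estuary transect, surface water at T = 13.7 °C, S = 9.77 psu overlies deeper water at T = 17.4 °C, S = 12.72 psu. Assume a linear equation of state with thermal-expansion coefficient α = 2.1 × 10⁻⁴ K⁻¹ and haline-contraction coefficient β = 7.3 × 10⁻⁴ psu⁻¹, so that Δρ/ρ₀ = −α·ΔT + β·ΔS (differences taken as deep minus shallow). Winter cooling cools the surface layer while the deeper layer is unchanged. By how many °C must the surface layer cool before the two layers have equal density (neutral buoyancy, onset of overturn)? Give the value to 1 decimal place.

6.6 °C

Neutral buoyancy requires Δρ = 0, i.e. −α(T_deep − T_surf′) + β(S_deep − S_surf) = 0.
T_surf′ = T_deep − (β/α)·ΔS = 17.4 − (7.3 × 10⁻⁴/2.1 × 10⁻⁴)·(+2.95) = 7.145 °C.
Cooling required: 13.7 − (7.145) = 6.555 °C.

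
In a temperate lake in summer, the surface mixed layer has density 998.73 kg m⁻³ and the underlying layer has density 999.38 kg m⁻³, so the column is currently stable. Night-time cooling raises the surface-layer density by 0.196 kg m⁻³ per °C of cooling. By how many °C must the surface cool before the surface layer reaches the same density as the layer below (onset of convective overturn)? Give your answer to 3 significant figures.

3.32 °C

Density deficit of the surface layer: 999.38 − 998.73 = 0.65 kg m⁻³.
Required change = 0.65 / 0.196 = 3.32 °C.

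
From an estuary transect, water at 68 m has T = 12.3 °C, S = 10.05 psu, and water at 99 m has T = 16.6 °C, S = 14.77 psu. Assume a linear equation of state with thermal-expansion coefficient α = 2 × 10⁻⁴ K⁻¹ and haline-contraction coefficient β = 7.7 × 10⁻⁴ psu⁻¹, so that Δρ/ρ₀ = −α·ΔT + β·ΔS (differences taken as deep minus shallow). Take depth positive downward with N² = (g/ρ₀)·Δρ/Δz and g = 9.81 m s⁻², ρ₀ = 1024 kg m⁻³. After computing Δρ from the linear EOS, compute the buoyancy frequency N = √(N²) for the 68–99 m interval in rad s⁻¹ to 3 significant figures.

ΔT = +4.3 K, ΔS = +4.72 psu (deep − shallow).
Δρ/ρ₀ = −αΔT + βΔS = -8.60 × 10⁻⁴ + 3.6344 × 10⁻³ = 2.7744 × 10⁻³, so Δρ ≈ 2.841 kg m⁻³.
N² = (g/ρ₀)·Δρ/Δz = g·(Δρ/ρ₀)/Δz = 9.81 × 2.7744 × 10⁻³ / 31 = 8.7796 × 10⁻⁴ s⁻².
N = √(8.7796 × 10⁻⁴) = 0.029630 rad s⁻¹ ≈ 0.0296 rad s⁻¹.

0.0296 rad s⁻¹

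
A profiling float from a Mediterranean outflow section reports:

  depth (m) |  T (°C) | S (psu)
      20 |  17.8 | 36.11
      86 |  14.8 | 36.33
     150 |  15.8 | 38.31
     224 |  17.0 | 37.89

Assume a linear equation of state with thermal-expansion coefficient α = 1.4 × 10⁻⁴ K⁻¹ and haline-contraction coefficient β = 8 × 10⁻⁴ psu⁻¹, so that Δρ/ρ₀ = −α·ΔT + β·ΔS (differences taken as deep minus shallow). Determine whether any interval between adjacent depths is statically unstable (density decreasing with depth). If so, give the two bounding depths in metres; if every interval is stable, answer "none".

150–224 m

Evaluate Δρ/ρ₀ = −αΔT + βΔS across each adjacent pair:
  20–86 m: −αΔT+βΔS = −(1.4 × 10⁻⁴)(-3.0)+(8 × 10⁻⁴)(+0.22) = 6.0 × 10⁻⁴ → stable
  86–150 m: −αΔT+βΔS = −(1.4 × 10⁻⁴)(+1.0)+(8 × 10⁻⁴)(+1.98) = 1.4 × 10⁻³ → stable
  150–224 m: −αΔT+βΔS = −(1.4 × 10⁻⁴)(+1.2)+(8 × 10⁻⁴)(-0.42) = -5.0 × 10⁻⁴ → UNSTABLE
The 150–224 m interval has Δρ < 0: lighter water underlies denser water.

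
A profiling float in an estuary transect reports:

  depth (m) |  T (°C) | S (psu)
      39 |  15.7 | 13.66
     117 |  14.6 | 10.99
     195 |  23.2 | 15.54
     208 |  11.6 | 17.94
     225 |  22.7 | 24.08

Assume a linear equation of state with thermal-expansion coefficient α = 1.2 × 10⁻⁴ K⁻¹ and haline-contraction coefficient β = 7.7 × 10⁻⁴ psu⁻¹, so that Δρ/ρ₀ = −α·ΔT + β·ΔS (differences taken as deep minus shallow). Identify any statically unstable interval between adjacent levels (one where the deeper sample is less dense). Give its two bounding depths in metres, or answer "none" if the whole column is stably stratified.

39–117 m

Evaluate Δρ/ρ₀ = −αΔT + βΔS across each adjacent pair:
  39–117 m: −αΔT+βΔS = −(1.2 × 10⁻⁴)(-1.1)+(7.7 × 10⁻⁴)(-2.67) = -1.9 × 10⁻³ → UNSTABLE
  117–195 m: −αΔT+βΔS = −(1.2 × 10⁻⁴)(+8.6)+(7.7 × 10⁻⁴)(+4.55) = 2.5 × 10⁻³ → stable
  195–208 m: −αΔT+βΔS = −(1.2 × 10⁻⁴)(-11.6)+(7.7 × 10⁻⁴)(+2.40) = 3.2 × 10⁻³ → stable
  208–225 m: −αΔT+βΔS = −(1.2 × 10⁻⁴)(+11.1)+(7.7 × 10⁻⁴)(+6.14) = 3.4 × 10⁻³ → stable
The 39–117 m interval has Δρ < 0: lighter water underlies denser water.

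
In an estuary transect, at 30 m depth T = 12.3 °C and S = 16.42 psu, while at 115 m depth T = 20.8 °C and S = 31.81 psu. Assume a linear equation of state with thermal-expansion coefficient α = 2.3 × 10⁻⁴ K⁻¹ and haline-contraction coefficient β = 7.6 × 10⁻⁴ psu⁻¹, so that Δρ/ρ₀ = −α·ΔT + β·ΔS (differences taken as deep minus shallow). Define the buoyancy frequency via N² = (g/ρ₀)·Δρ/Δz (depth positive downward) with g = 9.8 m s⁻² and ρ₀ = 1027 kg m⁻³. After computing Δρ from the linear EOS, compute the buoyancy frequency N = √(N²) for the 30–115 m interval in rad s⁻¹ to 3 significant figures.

ΔT = +8.5 K, ΔS = +15.39 psu (deep − shallow).
Δρ/ρ₀ = −αΔT + βΔS = -1.955 × 10⁻³ + 0.0116964 = 9.7414 × 10⁻³, so Δρ ≈ 10.00 kg m⁻³.
N² = (g/ρ₀)·Δρ/Δz = g·(Δρ/ρ₀)/Δz = 9.8 × 9.7414 × 10⁻³ / 85 = 1.1231 × 10⁻³ s⁻².
N = √(1.1231 × 10⁻³) = 0.033513 rad s⁻¹ ≈ 0.0335 rad s⁻¹.

0.0335 rad s⁻¹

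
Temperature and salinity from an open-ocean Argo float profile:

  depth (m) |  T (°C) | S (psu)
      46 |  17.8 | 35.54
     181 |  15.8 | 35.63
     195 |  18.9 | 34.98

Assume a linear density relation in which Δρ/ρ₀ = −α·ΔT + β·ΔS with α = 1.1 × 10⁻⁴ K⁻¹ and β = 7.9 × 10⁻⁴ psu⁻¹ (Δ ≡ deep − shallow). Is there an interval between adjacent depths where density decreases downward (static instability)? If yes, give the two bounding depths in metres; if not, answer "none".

181–195 m

Evaluate Δρ/ρ₀ = −αΔT + βΔS across each adjacent pair:
  46–181 m: −αΔT+βΔS = −(1.1 × 10⁻⁴)(-2.0)+(7.9 × 10⁻⁴)(+0.09) = 2.9 × 10⁻⁴ → stable
  181–195 m: −αΔT+βΔS = −(1.1 × 10⁻⁴)(+3.1)+(7.9 × 10⁻⁴)(-0.65) = -8.5 × 10⁻⁴ → UNSTABLE
The 181–195 m interval has Δρ < 0: lighter water underlies denser water.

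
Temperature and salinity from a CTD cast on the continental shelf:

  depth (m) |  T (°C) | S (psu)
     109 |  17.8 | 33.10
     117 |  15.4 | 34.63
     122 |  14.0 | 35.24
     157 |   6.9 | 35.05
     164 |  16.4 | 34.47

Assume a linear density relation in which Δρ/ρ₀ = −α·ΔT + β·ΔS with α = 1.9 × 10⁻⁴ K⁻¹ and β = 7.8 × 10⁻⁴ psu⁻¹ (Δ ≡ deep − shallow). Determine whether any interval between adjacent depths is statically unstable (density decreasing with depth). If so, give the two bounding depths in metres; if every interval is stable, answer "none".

Evaluate Δρ/ρ₀ = −αΔT + βΔS across each adjacent pair:
  109–117 m: −αΔT+βΔS = −(1.9 × 10⁻⁴)(-2.4)+(7.8 × 10⁻⁴)(+1.53) = 1.6 × 10⁻³ → stable
  117–122 m: −αΔT+βΔS = −(1.9 × 10⁻⁴)(-1.4)+(7.8 × 10⁻⁴)(+0.61) = 7.4 × 10⁻⁴ → stable
  122–157 m: −αΔT+βΔS = −(1.9 × 10⁻⁴)(-7.1)+(7.8 × 10⁻⁴)(-0.19) = 1.2 × 10⁻³ → stable
  157–164 m: −αΔT+βΔS = −(1.9 × 10⁻⁴)(+9.5)+(7.8 × 10⁻⁴)(-0.58) = -2.3 × 10⁻³ → UNSTABLE
The 157–164 m interval has Δρ < 0: lighter water underlies denser water.

157–164 m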